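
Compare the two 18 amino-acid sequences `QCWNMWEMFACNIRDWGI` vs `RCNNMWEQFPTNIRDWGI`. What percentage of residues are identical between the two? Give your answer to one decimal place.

Mismatches at positions 1, 3, 8, 10, 11 (1-based): 5 of 18.
Identical positions: 13/18 = 72.22% → 72.2%.

72.2%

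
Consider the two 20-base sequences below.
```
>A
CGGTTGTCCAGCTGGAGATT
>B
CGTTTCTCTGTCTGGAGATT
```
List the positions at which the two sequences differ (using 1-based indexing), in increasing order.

Scanning 1-based: 3: G/T; 6: G/C; 9: C/T; 10: A/G; 11: G/T.

3, 6, 9, 10, 11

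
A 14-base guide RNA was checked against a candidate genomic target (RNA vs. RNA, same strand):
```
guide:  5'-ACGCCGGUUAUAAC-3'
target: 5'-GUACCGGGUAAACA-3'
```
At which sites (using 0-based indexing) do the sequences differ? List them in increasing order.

0, 1, 2, 7, 10, 12, 13

Scanning 0-based: 0: A/G; 1: C/U; 2: G/A; 7: U/G; 10: U/A; 12: A/C; 13: C/A.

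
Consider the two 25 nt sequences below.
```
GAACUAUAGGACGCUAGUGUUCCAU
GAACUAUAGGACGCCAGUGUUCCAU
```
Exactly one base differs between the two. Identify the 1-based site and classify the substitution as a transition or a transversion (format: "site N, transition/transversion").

site 15, transition

Site 15 changes U→C. U is a pyrimidine and C is a pyrimidine, so this is a transition.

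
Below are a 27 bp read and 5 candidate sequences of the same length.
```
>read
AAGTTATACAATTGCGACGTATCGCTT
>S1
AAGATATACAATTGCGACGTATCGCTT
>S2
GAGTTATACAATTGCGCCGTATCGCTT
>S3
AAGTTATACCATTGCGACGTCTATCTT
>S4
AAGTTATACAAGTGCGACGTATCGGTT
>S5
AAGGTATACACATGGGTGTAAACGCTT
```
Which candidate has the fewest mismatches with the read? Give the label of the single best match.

Hamming distances to read — S1: 1; S2: 2; S3: 4; S4: 2; S5: 9.
Smallest is S1 with 1 mismatch.

S1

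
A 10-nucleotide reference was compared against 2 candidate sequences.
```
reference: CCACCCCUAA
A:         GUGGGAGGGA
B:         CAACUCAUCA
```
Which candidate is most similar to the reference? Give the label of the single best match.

Hamming distances to reference — A: 9; B: 4.
Smallest is B with 4 mismatches.

B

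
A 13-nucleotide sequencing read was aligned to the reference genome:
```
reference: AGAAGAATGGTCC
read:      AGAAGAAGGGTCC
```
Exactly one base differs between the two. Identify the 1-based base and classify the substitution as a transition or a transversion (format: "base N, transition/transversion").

The sequences differ only at base 8: T→G (pyrimidine→purine), a transversion.

base 8, transversion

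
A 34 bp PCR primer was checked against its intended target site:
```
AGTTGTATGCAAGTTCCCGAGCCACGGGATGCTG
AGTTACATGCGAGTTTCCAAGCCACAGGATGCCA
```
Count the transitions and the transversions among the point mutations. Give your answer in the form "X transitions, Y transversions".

Mismatches (1-based):
site 5: G→A (purine→purine, transition)
site 6: T→C (pyrimidine→pyrimidine, transition)
site 11: A→G (purine→purine, transition)
site 16: C→T (pyrimidine→pyrimidine, transition)
site 19: G→A (purine→purine, transition)
site 26: G→A (purine→purine, transition)
site 33: T→C (pyrimidine→pyrimidine, transition)
site 34: G→A (purine→purine, transition)

8 transitions, 0 transversions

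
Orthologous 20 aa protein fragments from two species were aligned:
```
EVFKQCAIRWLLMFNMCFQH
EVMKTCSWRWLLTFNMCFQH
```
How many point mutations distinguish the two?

Mismatches (1-based): residue 3: F→M; residue 5: Q→T; residue 7: A→S; residue 8: I→W; residue 13: M→T.

5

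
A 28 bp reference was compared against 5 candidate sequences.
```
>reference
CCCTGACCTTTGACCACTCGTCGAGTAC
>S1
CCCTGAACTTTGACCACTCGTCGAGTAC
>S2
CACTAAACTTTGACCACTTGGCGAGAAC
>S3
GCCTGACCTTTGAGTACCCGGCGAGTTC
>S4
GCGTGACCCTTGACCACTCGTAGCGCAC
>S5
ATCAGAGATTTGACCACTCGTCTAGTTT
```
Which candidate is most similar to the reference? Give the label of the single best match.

S1 differs at 1 base; S2 differs at 6 bases; S3 differs at 6 bases; S4 differs at 6 bases; S5 differs at 8 bases. The closest is S1.

S1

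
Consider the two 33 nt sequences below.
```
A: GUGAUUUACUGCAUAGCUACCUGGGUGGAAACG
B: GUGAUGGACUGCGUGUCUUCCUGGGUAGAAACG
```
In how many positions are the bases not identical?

7

Comparing position by position, 7 positions differ: 6 (U/G), 7 (U/G), 13 (A/G), 15 (A/G), 16 (G/U), 19 (A/U), 27 (G/A).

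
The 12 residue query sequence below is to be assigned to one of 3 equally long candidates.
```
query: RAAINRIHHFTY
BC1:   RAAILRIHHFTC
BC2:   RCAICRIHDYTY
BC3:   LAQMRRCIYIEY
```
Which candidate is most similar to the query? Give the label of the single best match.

Hamming distances to query — BC1: 2; BC2: 4; BC3: 9.
Smallest is BC1 with 2 mismatches.

BC1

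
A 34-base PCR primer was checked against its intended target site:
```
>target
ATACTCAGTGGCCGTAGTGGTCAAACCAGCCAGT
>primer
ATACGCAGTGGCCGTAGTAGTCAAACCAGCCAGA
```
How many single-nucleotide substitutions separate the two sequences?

The sequences differ at positions 5, 19, 34 (1-based) — 3 in total.

3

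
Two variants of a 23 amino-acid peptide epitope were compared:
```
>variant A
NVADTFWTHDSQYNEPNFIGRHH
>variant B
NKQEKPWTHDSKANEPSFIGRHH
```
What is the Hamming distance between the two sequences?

The sequences differ at residues 2, 3, 4, 5, 6, 12, 13, 17 (1-based) — 8 in total.

8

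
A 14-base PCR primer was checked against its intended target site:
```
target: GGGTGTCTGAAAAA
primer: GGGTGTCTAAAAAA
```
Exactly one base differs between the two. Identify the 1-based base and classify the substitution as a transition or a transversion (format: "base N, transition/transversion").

base 9, transition

The sequences differ only at base 9: G→A (purine→purine), a transition.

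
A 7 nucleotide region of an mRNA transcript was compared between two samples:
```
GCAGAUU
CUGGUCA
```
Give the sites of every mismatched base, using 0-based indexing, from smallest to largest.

Scanning 0-based: 0: G/C; 1: C/U; 2: A/G; 4: A/U; 5: U/C; 6: U/A.

0, 1, 2, 4, 5, 6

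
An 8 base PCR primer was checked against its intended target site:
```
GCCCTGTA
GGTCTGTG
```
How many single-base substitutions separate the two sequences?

3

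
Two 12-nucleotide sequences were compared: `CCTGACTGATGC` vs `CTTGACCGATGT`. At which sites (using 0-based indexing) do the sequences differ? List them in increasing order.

1, 6, 11

Differences at site 1 (C→T), site 6 (T→C), site 11 (C→T).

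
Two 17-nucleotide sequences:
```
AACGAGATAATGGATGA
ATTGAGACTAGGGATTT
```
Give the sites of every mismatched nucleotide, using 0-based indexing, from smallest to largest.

1, 2, 7, 8, 10, 15, 16

Differences at site 1 (A→T), site 2 (C→T), site 7 (T→C), site 8 (A→T), site 10 (T→G), site 15 (G→T), site 16 (A→T).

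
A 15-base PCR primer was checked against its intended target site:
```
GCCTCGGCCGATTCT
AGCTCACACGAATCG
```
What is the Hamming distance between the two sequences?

Mismatches (1-based): base 1: G→A; base 2: C→G; base 6: G→A; base 7: G→C; base 8: C→A; base 12: T→A; base 15: T→G.

7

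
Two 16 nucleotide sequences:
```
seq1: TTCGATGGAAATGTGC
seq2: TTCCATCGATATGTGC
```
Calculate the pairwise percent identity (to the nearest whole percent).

81%

3 positions differ (4, 7, 10), so 13 of 16 match: 13/16 = 81.25%.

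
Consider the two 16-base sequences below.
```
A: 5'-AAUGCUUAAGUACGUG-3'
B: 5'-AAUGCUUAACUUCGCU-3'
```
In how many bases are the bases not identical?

4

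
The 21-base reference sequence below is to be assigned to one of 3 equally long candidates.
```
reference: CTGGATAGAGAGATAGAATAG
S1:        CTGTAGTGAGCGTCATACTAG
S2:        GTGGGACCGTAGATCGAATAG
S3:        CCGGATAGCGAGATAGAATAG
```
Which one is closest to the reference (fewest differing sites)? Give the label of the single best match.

S3

S1 differs at 8 sites; S2 differs at 8 sites; S3 differs at 2 sites. The closest is S3.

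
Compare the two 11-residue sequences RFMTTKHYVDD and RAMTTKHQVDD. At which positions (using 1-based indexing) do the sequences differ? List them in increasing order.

2, 8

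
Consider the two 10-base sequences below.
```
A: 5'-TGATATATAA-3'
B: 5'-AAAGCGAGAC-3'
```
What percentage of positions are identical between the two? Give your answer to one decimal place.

30.0%

7 positions differ (1, 2, 4, 5, 6, 8, 10), so 3 of 10 match: 3/10 = 30%.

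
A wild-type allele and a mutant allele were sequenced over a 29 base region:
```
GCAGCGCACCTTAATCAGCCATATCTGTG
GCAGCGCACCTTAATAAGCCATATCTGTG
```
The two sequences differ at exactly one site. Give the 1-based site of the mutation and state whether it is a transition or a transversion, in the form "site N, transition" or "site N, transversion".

Site 16 changes C→A. C is a pyrimidine and A is a purine, so this is a transversion.

site 16, transversion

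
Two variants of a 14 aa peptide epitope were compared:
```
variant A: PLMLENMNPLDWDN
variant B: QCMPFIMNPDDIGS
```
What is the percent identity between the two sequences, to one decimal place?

Mismatches at positions 1, 2, 4, 5, 6, 10, 12, 13, 14 (1-based): 9 of 14.
Identical positions: 5/14 = 35.71% → 35.7%.

35.7%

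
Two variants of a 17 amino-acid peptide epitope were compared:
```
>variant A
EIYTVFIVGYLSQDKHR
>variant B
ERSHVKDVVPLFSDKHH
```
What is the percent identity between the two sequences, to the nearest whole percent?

10 positions differ (2, 3, 4, 6, 7, 9, 10, 12, 13, 17), so 7 of 17 match: 7/17 = 41.18%.

41%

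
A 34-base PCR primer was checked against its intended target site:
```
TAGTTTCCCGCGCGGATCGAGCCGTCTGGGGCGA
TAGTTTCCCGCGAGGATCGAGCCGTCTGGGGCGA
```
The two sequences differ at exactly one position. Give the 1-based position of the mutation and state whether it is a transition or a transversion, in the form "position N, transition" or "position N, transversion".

Position 13 changes C→A. C is a pyrimidine and A is a purine, so this is a transversion.

position 13, transversion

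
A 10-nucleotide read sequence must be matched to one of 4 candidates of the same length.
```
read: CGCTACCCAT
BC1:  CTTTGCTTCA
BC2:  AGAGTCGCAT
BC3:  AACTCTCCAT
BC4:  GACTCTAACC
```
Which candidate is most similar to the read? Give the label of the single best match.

BC3

Hamming distances to read — BC1: 7; BC2: 5; BC3: 4; BC4: 8.
Smallest is BC3 with 4 mismatches.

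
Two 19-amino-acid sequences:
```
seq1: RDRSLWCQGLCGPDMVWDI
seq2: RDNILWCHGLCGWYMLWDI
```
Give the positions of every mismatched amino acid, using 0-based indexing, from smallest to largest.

Differences at position 2 (R→N), position 3 (S→I), position 7 (Q→H), position 12 (P→W), position 13 (D→Y), position 15 (V→L).

2, 3, 7, 12, 13, 15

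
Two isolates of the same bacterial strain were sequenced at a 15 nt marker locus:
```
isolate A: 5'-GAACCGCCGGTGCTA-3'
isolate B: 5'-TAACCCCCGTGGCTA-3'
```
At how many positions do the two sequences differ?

4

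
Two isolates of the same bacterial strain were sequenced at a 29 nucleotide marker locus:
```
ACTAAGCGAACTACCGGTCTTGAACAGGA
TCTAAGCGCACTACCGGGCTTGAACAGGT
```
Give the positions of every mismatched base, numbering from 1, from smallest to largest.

Scanning 1-based: 1: A/T; 9: A/C; 18: T/G; 29: A/T.

1, 9, 18, 29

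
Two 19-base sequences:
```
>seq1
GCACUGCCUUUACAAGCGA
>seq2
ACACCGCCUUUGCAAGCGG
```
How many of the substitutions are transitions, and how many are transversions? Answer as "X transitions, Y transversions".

Mismatches (1-based):
base 1: G→A (purine→purine, transition)
base 5: U→C (pyrimidine→pyrimidine, transition)
base 12: A→G (purine→purine, transition)
base 19: A→G (purine→purine, transition)

4 transitions, 0 transversions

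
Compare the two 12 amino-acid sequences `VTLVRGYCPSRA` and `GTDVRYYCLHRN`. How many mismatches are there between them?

Mismatches (1-based): residue 1: V→G; residue 3: L→D; residue 6: G→Y; residue 9: P→L; residue 10: S→H; residue 12: A→N.

6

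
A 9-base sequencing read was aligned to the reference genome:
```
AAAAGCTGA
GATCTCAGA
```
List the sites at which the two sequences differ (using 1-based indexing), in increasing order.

1, 3, 4, 5, 7

Differences at site 1 (A→G), site 3 (A→T), site 4 (A→C), site 5 (G→T), site 7 (T→A).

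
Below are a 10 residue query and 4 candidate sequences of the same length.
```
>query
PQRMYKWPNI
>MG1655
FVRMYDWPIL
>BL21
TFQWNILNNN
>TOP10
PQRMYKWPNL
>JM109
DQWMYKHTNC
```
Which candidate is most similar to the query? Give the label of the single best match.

TOP10

Hamming distances to query — MG1655: 5; BL21: 9; TOP10: 1; JM109: 5.
Smallest is TOP10 with 1 mismatch.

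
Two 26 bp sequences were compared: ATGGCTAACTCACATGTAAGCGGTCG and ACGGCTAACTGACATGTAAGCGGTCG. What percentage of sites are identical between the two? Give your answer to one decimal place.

92.3%

2 positions differ (2, 11), so 24 of 26 match: 24/26 = 92.31%.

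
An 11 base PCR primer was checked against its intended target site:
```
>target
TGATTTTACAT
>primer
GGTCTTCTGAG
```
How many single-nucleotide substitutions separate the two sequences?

7

The sequences differ at bases 1, 3, 4, 7, 8, 9, 11 (1-based) — 7 in total.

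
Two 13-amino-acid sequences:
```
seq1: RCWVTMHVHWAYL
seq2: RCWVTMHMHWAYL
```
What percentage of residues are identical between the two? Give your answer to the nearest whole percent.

92%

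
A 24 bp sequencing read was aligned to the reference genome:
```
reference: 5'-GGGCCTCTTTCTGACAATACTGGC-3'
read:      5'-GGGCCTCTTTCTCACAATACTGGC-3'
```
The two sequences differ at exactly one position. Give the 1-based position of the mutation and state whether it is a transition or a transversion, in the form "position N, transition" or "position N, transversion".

position 13, transversion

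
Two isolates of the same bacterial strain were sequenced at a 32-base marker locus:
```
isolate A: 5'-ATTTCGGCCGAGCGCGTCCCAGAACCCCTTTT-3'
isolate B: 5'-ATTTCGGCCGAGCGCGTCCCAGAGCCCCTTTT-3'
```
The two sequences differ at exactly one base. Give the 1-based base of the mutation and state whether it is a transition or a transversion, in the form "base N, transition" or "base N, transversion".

base 24, transition

Base 24 changes A→G. A is a purine and G is a purine, so this is a transition.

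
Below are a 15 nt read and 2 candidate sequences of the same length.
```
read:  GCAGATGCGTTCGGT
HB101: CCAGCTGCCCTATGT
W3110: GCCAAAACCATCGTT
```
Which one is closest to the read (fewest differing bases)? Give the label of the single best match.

Hamming distances to read — HB101: 6; W3110: 7.
Smallest is HB101 with 6 mismatches.

HB101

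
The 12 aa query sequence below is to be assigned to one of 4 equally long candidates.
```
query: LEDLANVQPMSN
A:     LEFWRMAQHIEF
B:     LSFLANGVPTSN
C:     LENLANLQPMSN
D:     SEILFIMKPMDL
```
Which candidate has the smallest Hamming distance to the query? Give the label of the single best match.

A differs at 9 residues; B differs at 5 residues; C differs at 2 residues; D differs at 8 residues. The closest is C.

C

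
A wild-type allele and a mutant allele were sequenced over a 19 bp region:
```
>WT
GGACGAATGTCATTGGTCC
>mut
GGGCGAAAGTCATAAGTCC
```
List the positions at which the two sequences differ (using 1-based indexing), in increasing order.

3, 8, 14, 15

Differences at position 3 (A→G), position 8 (T→A), position 14 (T→A), position 15 (G→A).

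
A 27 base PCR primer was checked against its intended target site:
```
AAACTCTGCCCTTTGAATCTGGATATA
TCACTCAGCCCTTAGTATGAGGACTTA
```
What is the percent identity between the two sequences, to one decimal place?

Mismatches at positions 1, 2, 7, 14, 16, 19, 20, 24, 25 (1-based): 9 of 27.
Identical positions: 18/27 = 66.67% → 66.7%.

66.7%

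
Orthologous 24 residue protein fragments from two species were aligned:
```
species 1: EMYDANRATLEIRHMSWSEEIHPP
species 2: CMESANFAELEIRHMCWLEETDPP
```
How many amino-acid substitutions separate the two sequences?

9

Comparing position by position, 9 positions differ: 1 (E/C), 3 (Y/E), 4 (D/S), 7 (R/F), 9 (T/E), 16 (S/C), 18 (S/L), 21 (I/T), 22 (H/D).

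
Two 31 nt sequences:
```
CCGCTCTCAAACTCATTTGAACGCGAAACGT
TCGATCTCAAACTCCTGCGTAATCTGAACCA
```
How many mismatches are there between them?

12

Comparing position by position, 12 sites differ: 1 (C/T), 4 (C/A), 15 (A/C), 17 (T/G), 18 (T/C), 20 (A/T), 22 (C/A), 23 (G/T), 25 (G/T), 26 (A/G), 30 (G/C), 31 (T/A).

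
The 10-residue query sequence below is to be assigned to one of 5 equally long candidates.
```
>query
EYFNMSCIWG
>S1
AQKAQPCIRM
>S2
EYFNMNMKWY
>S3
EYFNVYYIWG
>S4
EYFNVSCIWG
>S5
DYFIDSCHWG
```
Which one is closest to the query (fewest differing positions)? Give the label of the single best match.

S1 differs at 8 positions; S2 differs at 4 positions; S3 differs at 3 positions; S4 differs at 1 position; S5 differs at 4 positions. The closest is S4.

S4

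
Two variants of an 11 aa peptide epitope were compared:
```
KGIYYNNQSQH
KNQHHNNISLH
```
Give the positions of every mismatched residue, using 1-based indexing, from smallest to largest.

Scanning 1-based: 2: G/N; 3: I/Q; 4: Y/H; 5: Y/H; 8: Q/I; 10: Q/L.

2, 3, 4, 5, 8, 10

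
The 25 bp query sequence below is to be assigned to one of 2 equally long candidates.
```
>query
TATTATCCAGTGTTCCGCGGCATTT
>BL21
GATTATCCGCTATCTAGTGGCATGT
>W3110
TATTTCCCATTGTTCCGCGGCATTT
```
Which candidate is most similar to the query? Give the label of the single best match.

W3110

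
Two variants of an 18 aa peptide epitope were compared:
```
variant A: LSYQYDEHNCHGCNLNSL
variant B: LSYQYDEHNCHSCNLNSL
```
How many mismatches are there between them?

1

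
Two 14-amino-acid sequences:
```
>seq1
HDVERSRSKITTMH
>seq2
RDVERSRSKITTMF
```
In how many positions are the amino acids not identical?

2

Comparing position by position, 2 positions differ: 1 (H/R), 14 (H/F).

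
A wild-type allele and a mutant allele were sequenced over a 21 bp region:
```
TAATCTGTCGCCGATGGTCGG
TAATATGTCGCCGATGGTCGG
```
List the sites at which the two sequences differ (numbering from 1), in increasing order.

Scanning 1-based: 5: C/A.

5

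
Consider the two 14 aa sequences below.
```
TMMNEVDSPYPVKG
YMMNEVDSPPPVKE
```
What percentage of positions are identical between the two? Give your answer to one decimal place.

78.6%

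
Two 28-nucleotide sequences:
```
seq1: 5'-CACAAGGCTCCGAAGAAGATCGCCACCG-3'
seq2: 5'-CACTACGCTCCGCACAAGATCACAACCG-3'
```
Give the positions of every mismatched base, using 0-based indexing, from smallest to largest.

Differences at position 3 (A→T), position 5 (G→C), position 12 (A→C), position 14 (G→C), position 21 (G→A), position 23 (C→A).

3, 5, 12, 14, 21, 23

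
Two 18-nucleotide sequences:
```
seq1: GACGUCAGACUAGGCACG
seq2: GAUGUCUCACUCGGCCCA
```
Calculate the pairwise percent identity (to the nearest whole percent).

67%

6 positions differ (3, 7, 8, 12, 16, 18), so 12 of 18 match: 12/18 = 66.67%.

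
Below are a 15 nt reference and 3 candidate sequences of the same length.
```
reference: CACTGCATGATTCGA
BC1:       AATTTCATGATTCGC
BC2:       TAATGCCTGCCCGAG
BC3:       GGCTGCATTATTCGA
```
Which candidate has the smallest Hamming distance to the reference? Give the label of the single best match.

BC3

BC1 differs at 4 positions; BC2 differs at 9 positions; BC3 differs at 3 positions. The closest is BC3.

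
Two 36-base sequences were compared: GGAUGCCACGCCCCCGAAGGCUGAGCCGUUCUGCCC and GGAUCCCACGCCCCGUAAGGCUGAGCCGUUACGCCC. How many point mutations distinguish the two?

5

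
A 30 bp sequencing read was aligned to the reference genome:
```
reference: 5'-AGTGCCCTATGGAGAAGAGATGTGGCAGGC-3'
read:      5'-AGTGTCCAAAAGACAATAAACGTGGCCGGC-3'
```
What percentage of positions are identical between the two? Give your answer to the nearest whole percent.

70%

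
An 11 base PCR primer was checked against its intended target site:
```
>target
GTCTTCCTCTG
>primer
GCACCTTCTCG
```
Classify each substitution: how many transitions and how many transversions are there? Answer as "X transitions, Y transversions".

Mismatches (1-based):
position 2: T→C (pyrimidine→pyrimidine, transition)
position 3: C→A (pyrimidine→purine, transversion)
position 4: T→C (pyrimidine→pyrimidine, transition)
position 5: T→C (pyrimidine→pyrimidine, transition)
position 6: C→T (pyrimidine→pyrimidine, transition)
position 7: C→T (pyrimidine→pyrimidine, transition)
position 8: T→C (pyrimidine→pyrimidine, transition)
position 9: C→T (pyrimidine→pyrimidine, transition)
position 10: T→C (pyrimidine→pyrimidine, transition)

8 transitions, 1 transversion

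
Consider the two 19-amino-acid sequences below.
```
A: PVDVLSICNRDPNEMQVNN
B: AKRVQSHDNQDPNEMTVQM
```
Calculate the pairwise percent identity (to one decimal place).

47.4%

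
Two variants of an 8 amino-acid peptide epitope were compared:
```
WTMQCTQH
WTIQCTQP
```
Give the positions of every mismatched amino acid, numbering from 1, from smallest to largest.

Scanning 1-based: 3: M/I; 8: H/P.

3, 8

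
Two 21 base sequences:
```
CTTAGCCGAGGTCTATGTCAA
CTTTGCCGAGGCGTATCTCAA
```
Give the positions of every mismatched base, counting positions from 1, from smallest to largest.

Scanning 1-based: 4: A/T; 12: T/C; 13: C/G; 17: G/C.

4, 12, 13, 17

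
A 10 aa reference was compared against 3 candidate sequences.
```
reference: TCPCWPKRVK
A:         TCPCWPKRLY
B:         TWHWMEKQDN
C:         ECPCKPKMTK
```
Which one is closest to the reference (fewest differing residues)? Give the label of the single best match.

A

A differs at 2 residues; B differs at 8 residues; C differs at 4 residues. The closest is A.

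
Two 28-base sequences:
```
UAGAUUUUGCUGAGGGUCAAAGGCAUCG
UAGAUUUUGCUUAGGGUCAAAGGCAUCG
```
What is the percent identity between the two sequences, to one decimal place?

1 position differs (12), so 27 of 28 match: 27/28 = 96.43%.

96.4%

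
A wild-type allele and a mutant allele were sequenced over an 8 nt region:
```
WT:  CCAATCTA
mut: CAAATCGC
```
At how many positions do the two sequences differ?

Comparing position by position, 3 positions differ: 2 (C/A), 7 (T/G), 8 (A/C).

3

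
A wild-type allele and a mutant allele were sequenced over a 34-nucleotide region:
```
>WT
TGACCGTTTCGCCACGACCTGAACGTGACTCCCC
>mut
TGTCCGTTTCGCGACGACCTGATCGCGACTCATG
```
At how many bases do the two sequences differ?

7

The sequences differ at bases 3, 13, 23, 26, 32, 33, 34 (1-based) — 7 in total.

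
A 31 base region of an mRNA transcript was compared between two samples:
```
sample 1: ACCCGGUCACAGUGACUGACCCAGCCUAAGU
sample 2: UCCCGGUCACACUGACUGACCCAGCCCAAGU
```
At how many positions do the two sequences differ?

Comparing position by position, 3 positions differ: 1 (A/U), 12 (G/C), 27 (U/C).

3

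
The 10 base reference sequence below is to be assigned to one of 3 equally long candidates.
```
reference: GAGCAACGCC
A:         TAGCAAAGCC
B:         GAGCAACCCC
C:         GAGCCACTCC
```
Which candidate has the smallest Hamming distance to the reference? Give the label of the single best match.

B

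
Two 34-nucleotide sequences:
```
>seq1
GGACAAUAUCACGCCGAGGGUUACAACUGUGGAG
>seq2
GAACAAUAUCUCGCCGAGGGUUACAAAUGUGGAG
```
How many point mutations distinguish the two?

The sequences differ at sites 2, 11, 27 (1-based) — 3 in total.

3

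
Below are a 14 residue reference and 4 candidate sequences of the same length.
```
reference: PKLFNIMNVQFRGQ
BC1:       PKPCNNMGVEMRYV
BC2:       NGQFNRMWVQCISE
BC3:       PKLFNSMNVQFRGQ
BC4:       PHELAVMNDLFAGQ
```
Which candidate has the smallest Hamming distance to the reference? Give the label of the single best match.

BC1 differs at 8 residues; BC2 differs at 9 residues; BC3 differs at 1 residue; BC4 differs at 8 residues. The closest is BC3.

BC3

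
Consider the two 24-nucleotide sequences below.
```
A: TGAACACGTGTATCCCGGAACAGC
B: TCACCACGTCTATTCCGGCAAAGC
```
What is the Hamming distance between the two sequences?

6

Mismatches (1-based): base 2: G→C; base 4: A→C; base 10: G→C; base 14: C→T; base 19: A→C; base 21: C→A.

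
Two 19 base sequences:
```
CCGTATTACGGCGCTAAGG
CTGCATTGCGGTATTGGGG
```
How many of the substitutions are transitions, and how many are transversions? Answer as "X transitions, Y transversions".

8 transitions, 0 transversions

Mismatches (1-based):
position 2: C→T (pyrimidine→pyrimidine, transition)
position 4: T→C (pyrimidine→pyrimidine, transition)
position 8: A→G (purine→purine, transition)
position 12: C→T (pyrimidine→pyrimidine, transition)
position 13: G→A (purine→purine, transition)
position 14: C→T (pyrimidine→pyrimidine, transition)
position 16: A→G (purine→purine, transition)
position 17: A→G (purine→purine, transition)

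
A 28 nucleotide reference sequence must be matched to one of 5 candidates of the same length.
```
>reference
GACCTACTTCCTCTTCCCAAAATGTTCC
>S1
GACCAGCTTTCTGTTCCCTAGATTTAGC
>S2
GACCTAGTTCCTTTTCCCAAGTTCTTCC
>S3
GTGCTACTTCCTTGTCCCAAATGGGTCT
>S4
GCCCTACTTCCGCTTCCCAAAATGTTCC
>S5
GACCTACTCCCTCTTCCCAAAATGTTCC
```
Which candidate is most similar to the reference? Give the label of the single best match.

S5

S1 differs at 9 sites; S2 differs at 5 sites; S3 differs at 8 sites; S4 differs at 2 sites; S5 differs at 1 site. The closest is S5.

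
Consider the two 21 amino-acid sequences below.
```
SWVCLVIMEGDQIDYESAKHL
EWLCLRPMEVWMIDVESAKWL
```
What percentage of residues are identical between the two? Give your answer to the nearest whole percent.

57%

Mismatches at positions 1, 3, 6, 7, 10, 11, 12, 15, 20 (1-based): 9 of 21.
Identical positions: 12/21 = 57.14% → 57%.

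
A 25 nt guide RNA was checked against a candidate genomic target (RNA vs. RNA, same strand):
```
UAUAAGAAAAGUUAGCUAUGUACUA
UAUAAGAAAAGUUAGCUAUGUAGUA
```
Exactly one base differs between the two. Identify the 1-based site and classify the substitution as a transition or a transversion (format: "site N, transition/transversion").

site 23, transversion

The sequences differ only at site 23: C→G (pyrimidine→purine), a transversion.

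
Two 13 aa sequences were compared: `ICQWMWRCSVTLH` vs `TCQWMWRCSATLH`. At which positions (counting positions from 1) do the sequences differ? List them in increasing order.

Scanning 1-based: 1: I/T; 10: V/A.

1, 10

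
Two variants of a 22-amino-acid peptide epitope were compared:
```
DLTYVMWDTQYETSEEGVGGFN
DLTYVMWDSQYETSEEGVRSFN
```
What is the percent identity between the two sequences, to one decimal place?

3 positions differ (9, 19, 20), so 19 of 22 match: 19/22 = 86.36%.

86.4%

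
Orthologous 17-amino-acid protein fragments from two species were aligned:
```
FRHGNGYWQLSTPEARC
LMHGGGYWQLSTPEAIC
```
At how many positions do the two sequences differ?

4

Mismatches (1-based): position 1: F→L; position 2: R→M; position 5: N→G; position 16: R→I.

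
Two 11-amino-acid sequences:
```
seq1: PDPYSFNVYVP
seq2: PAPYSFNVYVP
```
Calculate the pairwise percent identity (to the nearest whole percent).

1 position differs (2), so 10 of 11 match: 10/11 = 90.91%.

91%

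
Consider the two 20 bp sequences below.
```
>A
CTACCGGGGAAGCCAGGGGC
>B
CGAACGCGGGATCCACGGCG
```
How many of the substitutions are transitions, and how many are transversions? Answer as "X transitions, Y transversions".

1 transition, 7 transversions

Transitions (purine↔purine or pyrimidine↔pyrimidine): 10 A→G.
Transversions (purine↔pyrimidine): 2 T→G, 4 C→A, 7 G→C, 12 G→T, 16 G→C, 19 G→C, 20 C→G.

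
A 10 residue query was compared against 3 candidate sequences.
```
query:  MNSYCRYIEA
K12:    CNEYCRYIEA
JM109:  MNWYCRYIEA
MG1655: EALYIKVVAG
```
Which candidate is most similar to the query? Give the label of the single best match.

JM109

K12 differs at 2 positions; JM109 differs at 1 position; MG1655 differs at 9 positions. The closest is JM109.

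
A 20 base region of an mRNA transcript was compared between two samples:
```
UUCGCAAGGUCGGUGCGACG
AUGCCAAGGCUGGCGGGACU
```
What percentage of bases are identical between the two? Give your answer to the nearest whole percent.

60%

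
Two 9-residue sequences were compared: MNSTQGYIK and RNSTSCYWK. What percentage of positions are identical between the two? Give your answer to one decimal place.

Mismatches at positions 1, 5, 6, 8 (1-based): 4 of 9.
Identical positions: 5/9 = 55.56% → 55.6%.

55.6%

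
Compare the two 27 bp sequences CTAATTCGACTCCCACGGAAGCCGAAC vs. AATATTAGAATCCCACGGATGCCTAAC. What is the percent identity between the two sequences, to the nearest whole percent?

7 positions differ (1, 2, 3, 7, 10, 20, 24), so 20 of 27 match: 20/27 = 74.07%.

74%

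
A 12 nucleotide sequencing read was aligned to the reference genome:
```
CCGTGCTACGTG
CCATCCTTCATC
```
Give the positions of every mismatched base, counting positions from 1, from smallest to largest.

Differences at position 3 (G→A), position 5 (G→C), position 8 (A→T), position 10 (G→A), position 12 (G→C).

3, 5, 8, 10, 12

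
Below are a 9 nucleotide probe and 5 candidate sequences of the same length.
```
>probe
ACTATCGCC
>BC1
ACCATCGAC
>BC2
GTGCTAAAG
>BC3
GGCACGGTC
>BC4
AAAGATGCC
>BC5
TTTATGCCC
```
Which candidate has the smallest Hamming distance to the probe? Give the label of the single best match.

BC1

BC1 differs at 2 sites; BC2 differs at 8 sites; BC3 differs at 6 sites; BC4 differs at 5 sites; BC5 differs at 4 sites. The closest is BC1.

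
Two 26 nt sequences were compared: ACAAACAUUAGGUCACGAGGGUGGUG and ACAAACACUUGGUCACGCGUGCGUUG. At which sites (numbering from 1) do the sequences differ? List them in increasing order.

8, 10, 18, 20, 22, 24

Differences at site 8 (U→C), site 10 (A→U), site 18 (A→C), site 20 (G→U), site 22 (U→C), site 24 (G→U).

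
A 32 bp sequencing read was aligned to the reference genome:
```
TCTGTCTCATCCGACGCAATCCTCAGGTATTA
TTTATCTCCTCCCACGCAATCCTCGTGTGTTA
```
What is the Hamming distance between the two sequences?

Comparing position by position, 7 bases differ: 2 (C/T), 4 (G/A), 9 (A/C), 13 (G/C), 25 (A/G), 26 (G/T), 29 (A/G).

7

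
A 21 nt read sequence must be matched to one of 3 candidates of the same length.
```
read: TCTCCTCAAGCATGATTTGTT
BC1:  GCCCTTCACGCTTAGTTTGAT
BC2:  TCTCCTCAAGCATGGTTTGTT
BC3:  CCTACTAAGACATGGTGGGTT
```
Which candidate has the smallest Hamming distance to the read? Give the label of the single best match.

Hamming distances to read — BC1: 8; BC2: 1; BC3: 8.
Smallest is BC2 with 1 mismatch.

BC2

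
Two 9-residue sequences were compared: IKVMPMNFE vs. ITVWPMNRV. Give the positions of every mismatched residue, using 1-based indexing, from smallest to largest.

Differences at position 2 (K→T), position 4 (M→W), position 8 (F→R), position 9 (E→V).

2, 4, 8, 9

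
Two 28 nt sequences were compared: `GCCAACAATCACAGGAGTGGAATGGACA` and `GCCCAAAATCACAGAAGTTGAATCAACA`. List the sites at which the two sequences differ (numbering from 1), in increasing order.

4, 6, 15, 19, 24, 25

Scanning 1-based: 4: A/C; 6: C/A; 15: G/A; 19: G/T; 24: G/C; 25: G/A.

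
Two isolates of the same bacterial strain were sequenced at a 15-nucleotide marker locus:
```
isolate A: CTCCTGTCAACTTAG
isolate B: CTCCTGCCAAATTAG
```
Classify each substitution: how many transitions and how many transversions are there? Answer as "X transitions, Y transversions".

1 transition, 1 transversion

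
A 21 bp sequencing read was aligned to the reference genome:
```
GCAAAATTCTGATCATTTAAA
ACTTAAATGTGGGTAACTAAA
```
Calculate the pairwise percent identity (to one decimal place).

52.4%

Mismatches at positions 1, 3, 4, 7, 9, 12, 13, 14, 16, 17 (1-based): 10 of 21.
Identical positions: 11/21 = 52.38% → 52.4%.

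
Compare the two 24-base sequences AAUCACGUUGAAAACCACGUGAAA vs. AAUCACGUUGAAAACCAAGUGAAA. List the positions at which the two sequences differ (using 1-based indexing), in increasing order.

18

Scanning 1-based: 18: C/A.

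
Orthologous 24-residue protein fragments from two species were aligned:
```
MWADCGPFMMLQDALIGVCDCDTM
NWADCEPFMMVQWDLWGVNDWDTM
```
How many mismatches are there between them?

Comparing position by position, 8 residues differ: 1 (M/N), 6 (G/E), 11 (L/V), 13 (D/W), 14 (A/D), 16 (I/W), 19 (C/N), 21 (C/W).

8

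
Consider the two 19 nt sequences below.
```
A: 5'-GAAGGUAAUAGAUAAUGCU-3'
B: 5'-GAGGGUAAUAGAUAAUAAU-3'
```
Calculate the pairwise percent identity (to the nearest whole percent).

3 positions differ (3, 17, 18), so 16 of 19 match: 16/19 = 84.21%.

84%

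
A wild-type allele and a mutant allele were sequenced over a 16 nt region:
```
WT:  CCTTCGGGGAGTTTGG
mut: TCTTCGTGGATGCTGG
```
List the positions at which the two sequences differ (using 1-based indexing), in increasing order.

1, 7, 11, 12, 13

Scanning 1-based: 1: C/T; 7: G/T; 11: G/T; 12: T/G; 13: T/C.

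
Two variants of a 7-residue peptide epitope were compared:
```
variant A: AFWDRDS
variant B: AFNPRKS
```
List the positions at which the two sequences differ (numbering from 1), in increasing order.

Differences at position 3 (W→N), position 4 (D→P), position 6 (D→K).

3, 4, 6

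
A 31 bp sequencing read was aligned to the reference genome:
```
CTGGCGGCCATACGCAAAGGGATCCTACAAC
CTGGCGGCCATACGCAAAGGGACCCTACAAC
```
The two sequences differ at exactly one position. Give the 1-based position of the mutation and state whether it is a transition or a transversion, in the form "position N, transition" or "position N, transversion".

position 23, transition

Position 23 changes T→C. T is a pyrimidine and C is a pyrimidine, so this is a transition.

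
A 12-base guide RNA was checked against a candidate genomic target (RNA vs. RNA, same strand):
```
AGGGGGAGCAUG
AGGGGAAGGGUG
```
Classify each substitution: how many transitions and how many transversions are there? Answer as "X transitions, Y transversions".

Mismatches (1-based):
base 6: G→A (purine→purine, transition)
base 9: C→G (pyrimidine→purine, transversion)
base 10: A→G (purine→purine, transition)

2 transitions, 1 transversion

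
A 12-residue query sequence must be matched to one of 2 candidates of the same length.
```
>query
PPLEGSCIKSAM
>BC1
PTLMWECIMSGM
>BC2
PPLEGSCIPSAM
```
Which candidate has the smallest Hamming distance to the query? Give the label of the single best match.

BC2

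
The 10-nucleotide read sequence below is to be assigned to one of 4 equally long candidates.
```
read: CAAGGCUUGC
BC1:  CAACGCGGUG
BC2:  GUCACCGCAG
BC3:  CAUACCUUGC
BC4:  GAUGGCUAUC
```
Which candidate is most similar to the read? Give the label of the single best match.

Hamming distances to read — BC1: 5; BC2: 9; BC3: 3; BC4: 4.
Smallest is BC3 with 3 mismatches.

BC3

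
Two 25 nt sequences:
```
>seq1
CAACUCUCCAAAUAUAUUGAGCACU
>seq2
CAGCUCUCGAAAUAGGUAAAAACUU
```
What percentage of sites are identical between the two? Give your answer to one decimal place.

10 positions differ (3, 9, 15, 16, 18, 19, 21, 22, 23, 24), so 15 of 25 match: 15/25 = 60%.

60.0%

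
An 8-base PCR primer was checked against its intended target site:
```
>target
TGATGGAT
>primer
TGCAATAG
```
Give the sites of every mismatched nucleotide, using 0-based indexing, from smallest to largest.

Scanning 0-based: 2: A/C; 3: T/A; 4: G/A; 5: G/T; 7: T/G.

2, 3, 4, 5, 7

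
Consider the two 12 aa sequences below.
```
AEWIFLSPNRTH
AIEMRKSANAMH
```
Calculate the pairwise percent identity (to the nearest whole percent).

33%

8 positions differ (2, 3, 4, 5, 6, 8, 10, 11), so 4 of 12 match: 4/12 = 33.33%.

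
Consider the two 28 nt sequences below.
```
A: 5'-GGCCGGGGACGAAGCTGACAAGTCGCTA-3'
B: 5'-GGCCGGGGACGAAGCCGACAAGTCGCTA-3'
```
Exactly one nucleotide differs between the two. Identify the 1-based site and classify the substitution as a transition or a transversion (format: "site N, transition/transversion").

site 16, transition

Site 16 changes T→C. T is a pyrimidine and C is a pyrimidine, so this is a transition.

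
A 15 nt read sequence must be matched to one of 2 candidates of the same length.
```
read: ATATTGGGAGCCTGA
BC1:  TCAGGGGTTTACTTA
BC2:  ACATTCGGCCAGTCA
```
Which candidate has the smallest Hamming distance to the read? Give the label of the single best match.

BC2

Hamming distances to read — BC1: 9; BC2: 7.
Smallest is BC2 with 7 mismatches.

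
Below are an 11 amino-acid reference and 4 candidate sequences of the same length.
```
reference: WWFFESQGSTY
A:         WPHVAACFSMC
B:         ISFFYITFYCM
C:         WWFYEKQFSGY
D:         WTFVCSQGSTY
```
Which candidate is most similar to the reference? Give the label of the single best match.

Hamming distances to reference — A: 9; B: 9; C: 4; D: 3.
Smallest is D with 3 mismatches.

D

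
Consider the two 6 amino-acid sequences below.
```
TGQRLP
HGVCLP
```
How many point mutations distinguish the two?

The sequences differ at residues 1, 3, 4 (1-based) — 3 in total.

3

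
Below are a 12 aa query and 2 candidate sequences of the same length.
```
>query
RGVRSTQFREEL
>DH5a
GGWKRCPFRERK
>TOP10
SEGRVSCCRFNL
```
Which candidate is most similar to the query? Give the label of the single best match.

DH5a

DH5a differs at 8 positions; TOP10 differs at 9 positions. The closest is DH5a.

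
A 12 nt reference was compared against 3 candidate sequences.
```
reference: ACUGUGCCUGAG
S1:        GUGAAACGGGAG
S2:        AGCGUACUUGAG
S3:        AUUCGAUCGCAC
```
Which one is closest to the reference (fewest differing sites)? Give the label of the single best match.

S2

Hamming distances to reference — S1: 8; S2: 4; S3: 8.
Smallest is S2 with 4 mismatches.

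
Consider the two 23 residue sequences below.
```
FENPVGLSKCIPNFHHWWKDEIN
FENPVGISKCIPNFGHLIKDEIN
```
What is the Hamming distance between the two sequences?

4

The sequences differ at residues 7, 15, 17, 18 (1-based) — 4 in total.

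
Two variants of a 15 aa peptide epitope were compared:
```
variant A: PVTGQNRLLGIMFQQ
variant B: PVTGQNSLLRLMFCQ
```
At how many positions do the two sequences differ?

The sequences differ at positions 7, 10, 11, 14 (1-based) — 4 in total.

4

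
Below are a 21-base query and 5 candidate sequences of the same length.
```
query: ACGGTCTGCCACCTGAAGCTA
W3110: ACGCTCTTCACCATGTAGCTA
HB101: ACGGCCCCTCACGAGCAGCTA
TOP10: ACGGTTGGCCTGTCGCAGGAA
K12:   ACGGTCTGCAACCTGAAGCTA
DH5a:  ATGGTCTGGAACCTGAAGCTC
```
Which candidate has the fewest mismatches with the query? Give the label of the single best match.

W3110 differs at 6 sites; HB101 differs at 7 sites; TOP10 differs at 9 sites; K12 differs at 1 site; DH5a differs at 4 sites. The closest is K12.

K12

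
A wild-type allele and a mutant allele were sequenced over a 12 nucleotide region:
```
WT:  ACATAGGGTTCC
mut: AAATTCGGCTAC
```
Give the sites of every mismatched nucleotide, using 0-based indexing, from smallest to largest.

Differences at site 1 (C→A), site 4 (A→T), site 5 (G→C), site 8 (T→C), site 10 (C→A).

1, 4, 5, 8, 10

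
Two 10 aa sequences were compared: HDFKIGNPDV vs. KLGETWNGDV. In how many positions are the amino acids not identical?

Mismatches (1-based): position 1: H→K; position 2: D→L; position 3: F→G; position 4: K→E; position 5: I→T; position 6: G→W; position 8: P→G.

7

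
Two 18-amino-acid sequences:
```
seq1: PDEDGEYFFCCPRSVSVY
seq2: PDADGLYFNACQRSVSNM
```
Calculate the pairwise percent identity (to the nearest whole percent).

61%

Mismatches at positions 3, 6, 9, 10, 12, 17, 18 (1-based): 7 of 18.
Identical positions: 11/18 = 61.11% → 61%.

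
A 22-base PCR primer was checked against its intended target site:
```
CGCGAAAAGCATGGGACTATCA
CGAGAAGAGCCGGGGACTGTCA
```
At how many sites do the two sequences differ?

5

The sequences differ at sites 3, 7, 11, 12, 19 (1-based) — 5 in total.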